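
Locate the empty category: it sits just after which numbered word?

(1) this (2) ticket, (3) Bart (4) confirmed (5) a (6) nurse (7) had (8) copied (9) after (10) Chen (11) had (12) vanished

8

The displaced element is "this ticket" (word 2).
It is linked across 1 clause boundary (Ø).
It functions as the direct object of "copied", so the gap sits immediately after word 8 ("copied").
Base order: Bart confirmed a nurse had copied this ticket after Chen had vanished.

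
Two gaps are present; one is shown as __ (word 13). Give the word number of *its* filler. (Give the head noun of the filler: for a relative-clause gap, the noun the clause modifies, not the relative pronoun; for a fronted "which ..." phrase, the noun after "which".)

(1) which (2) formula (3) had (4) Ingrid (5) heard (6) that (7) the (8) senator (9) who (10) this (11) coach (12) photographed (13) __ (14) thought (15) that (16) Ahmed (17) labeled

8

The marked gap is inside the relative clause, the direct object of "photographed".
Its filler is the head noun "senator" (via "who"), at word 8.
(The other dependency links word 2 to a gap after word 17.)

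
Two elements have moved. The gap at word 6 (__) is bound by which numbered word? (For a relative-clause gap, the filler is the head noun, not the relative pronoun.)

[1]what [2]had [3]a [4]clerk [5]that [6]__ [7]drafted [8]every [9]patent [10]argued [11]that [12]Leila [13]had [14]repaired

4

The marked gap is inside the relative clause, the subject of "drafted".
Its filler is the head noun "clerk" (via "that"), at word 4.
(The other dependency links word 1 to a gap after word 14.)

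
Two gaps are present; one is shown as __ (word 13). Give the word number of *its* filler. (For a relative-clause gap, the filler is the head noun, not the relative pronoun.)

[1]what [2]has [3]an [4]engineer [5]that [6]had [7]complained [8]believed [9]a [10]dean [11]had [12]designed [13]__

The marked gap is the direct object of "designed".
Its filler is the fronted wh-phrase "what", at word 1.
(The other dependency links word 4 to a gap after word 5.)

1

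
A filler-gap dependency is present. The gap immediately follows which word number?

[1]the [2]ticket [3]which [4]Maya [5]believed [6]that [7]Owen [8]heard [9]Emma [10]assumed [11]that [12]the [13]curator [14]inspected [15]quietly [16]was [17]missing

The displaced element is "the ticket" (word 2).
It is linked across 3 clause boundaries (that → Ø → that).
It functions as the direct object of "inspected", so the gap sits immediately after word 14 ("inspected").
Base order: Maya believed that Owen heard Emma assumed that the curator inspected the ticket quietly.

14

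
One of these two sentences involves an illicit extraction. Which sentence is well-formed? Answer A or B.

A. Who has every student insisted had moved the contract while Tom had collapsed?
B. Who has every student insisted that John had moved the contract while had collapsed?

A

In B, the wh-phrase is extracted from inside an adjunct island (introduced by "while"), which blocks movement.
In A, the extraction path crosses only that-complement boundaries, which are transparent.
So A is grammatical.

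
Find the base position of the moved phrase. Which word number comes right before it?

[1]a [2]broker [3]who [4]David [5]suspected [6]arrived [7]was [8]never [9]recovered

5

The displaced element is "a broker" (word 2).
It is linked across 1 clause boundary (Ø).
It functions as the subject of "arrived", so the gap sits immediately after word 5 ("suspected").
Base order: David suspected that a broker arrived.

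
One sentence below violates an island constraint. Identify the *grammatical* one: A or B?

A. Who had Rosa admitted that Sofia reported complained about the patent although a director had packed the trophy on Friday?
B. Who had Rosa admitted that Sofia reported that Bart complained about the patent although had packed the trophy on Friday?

A

In B, the wh-phrase is extracted from inside an adjunct island (introduced by "although"), which blocks movement.
In A, the extraction path crosses only that-complement boundaries, which are transparent.
So A is grammatical.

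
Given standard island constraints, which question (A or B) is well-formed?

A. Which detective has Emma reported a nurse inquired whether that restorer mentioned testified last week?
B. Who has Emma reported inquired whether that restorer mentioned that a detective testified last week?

B

In A, the wh-phrase is extracted from inside a wh-island (introduced by "whether"), which blocks movement.
In B, the extraction path crosses only that-complement boundaries, which are transparent.
So B is grammatical.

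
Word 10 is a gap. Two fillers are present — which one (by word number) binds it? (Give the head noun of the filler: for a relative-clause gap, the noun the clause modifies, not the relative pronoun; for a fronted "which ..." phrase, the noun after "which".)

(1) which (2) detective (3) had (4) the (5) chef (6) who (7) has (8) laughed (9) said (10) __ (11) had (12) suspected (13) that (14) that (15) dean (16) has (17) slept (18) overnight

The marked gap is the subject of "suspected".
Its filler is the fronted wh-phrase "which detective", at word 2.
(The other dependency links word 5 to a gap after word 6.)

2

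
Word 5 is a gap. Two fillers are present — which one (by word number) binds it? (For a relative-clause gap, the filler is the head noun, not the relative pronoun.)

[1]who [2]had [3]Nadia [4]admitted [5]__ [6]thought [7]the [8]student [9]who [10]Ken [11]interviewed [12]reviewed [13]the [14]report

The marked gap is the subject of "thought".
Its filler is the fronted wh-phrase "who", at word 1.
(The other dependency links word 8 to a gap after word 11.)

1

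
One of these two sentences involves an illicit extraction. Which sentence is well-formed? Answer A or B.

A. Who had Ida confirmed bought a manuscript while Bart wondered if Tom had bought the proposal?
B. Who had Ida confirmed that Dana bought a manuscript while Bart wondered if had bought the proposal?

In B, the wh-phrase is extracted from inside an adjunct island (introduced by "while"), which blocks movement.
In A, the extraction path crosses only that-complement boundaries, which are transparent.
So A is grammatical.

A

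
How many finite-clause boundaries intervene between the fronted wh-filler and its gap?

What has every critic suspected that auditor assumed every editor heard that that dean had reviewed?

3

"what" is extracted from the object of "reviewed".
Boundaries crossed, outermost first: [Ø], [Ø], [that] — 3 in total.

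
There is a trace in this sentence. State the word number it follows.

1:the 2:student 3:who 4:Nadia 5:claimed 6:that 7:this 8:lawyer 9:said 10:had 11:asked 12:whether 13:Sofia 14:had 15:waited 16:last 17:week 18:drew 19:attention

The displaced element is "the student" (word 2).
It is linked across 2 clause boundaries (that → Ø).
It functions as the subject of "asked", so the gap sits immediately after word 9 ("said").
Base order: Nadia claimed that this lawyer said that the student had asked whether Sofia had waited last week.

9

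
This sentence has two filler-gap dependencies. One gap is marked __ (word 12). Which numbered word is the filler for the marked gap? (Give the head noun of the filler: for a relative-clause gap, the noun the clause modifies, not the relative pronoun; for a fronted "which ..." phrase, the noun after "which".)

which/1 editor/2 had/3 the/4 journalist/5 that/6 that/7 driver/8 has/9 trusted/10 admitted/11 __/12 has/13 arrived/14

2

The marked gap is the subject of "arrived".
Its filler is the fronted wh-phrase "which editor", at word 2.
(The other dependency links word 5 to a gap after word 10.)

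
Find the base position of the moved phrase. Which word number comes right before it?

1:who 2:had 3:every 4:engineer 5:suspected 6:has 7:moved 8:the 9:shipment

5

The displaced element is "who" (word 1).
It is linked across 1 clause boundary (Ø).
It functions as the subject of "moved", so the gap sits immediately after word 5 ("suspected").
Base order: Every engineer had suspected that who has moved the shipment.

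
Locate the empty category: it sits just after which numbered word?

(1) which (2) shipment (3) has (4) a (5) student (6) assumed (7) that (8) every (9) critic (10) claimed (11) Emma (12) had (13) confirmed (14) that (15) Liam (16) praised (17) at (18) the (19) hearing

The displaced element is "which shipment" (word 2).
It is linked across 3 clause boundaries (that → Ø → that).
It functions as the direct object of "praised", so the gap sits immediately after word 16 ("praised").
Base order: A student has assumed that every critic claimed Emma had confirmed that Liam praised which shipment at the hearing.

16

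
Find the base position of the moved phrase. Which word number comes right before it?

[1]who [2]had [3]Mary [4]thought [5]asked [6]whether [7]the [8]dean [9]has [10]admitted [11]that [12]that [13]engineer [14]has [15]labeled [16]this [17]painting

The displaced element is "who" (word 1).
It is linked across 1 clause boundary (Ø).
It functions as the subject of "asked", so the gap sits immediately after word 4 ("thought").
Base order: Mary had thought who asked whether the dean has admitted that that engineer has labeled this painting.

4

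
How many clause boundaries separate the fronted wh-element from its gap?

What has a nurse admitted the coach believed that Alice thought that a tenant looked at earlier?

3

"what" is extracted from the PP object of "looked".
Boundaries crossed, outermost first: [Ø], [that], [that] — 3 in total.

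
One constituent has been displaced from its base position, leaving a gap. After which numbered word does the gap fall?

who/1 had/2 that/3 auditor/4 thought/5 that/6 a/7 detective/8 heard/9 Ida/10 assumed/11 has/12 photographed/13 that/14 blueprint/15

The displaced element is "who" (word 1).
It is linked across 3 clause boundaries (that → Ø → Ø).
It functions as the subject of "photographed", so the gap sits immediately after word 11 ("assumed").
Base order: That auditor had thought that a detective heard Ida assumed that who has photographed that blueprint.

11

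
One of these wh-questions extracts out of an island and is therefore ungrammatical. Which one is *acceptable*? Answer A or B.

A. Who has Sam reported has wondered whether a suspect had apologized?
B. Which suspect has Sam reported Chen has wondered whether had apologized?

In B, the wh-phrase is extracted from inside a wh-island (introduced by "whether"), which blocks movement.
In A, the extraction path crosses only that-complement boundaries, which are transparent.
So A is grammatical.

A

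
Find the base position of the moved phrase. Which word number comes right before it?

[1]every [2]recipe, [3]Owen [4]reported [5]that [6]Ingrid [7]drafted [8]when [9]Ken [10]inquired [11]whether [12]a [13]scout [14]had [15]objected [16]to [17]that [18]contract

7

The displaced element is "every recipe" (word 2).
It is linked across 1 clause boundary (that).
It functions as the direct object of "drafted", so the gap sits immediately after word 7 ("drafted").
Base order: Owen reported that Ingrid drafted every recipe when Ken inquired whether a scout had objected to that contract.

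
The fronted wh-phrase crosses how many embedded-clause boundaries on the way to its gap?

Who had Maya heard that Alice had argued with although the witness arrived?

"who" is extracted from the PP object of "argued".
Boundaries crossed, outermost first: [that] — 1 in total.

1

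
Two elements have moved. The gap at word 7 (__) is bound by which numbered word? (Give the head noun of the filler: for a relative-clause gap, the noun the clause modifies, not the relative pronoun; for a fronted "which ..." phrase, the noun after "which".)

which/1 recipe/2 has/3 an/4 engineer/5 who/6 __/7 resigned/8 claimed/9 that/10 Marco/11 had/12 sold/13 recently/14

5

The marked gap is inside the relative clause, the subject of "resigned".
Its filler is the head noun "engineer" (via "who"), at word 5.
(The other dependency links word 2 to a gap after word 13.)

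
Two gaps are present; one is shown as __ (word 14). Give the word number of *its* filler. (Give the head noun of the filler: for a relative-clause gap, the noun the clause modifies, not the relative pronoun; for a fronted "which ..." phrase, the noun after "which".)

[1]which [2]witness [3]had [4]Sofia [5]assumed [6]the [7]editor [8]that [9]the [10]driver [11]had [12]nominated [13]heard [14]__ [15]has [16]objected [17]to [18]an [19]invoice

The marked gap is the subject of "objected".
Its filler is the fronted wh-phrase "which witness", at word 2.
(The other dependency links word 7 to a gap after word 12.)

2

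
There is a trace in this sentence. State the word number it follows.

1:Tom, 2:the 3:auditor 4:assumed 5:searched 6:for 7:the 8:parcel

The displaced element is "Tom" (word 1).
It is linked across 1 clause boundary (Ø).
It functions as the subject of "searched", so the gap sits immediately after word 4 ("assumed").
Base order: The auditor assumed Tom searched for the parcel.

4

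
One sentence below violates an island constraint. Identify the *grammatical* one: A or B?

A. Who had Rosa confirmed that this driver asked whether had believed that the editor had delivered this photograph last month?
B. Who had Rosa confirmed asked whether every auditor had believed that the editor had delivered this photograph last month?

B

In A, the wh-phrase is extracted from inside a wh-island (introduced by "whether"), which blocks movement.
In B, the extraction path crosses only that-complement boundaries, which are transparent.
So B is grammatical.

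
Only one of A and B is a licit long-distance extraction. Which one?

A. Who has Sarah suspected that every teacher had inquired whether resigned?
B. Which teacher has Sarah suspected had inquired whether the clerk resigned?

In A, the wh-phrase is extracted from inside a wh-island (introduced by "whether"), which blocks movement.
In B, the extraction path crosses only that-complement boundaries, which are transparent.
So B is grammatical.

B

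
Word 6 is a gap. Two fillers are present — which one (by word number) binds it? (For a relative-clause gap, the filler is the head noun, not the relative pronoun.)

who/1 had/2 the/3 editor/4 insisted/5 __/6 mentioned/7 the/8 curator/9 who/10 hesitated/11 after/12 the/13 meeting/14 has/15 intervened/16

The marked gap is the subject of "mentioned".
Its filler is the fronted wh-phrase "who", at word 1.
(The other dependency links word 9 to a gap after word 10.)

1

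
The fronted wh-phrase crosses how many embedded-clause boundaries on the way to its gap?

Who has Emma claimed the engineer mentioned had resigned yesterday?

"who" is extracted from the subject of "resigned".
Boundaries crossed, outermost first: [Ø], [Ø] — 2 in total.

2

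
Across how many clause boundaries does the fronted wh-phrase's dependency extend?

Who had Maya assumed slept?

"who" is extracted from the subject of "slept".
Boundaries crossed, outermost first: [Ø] — 1 in total.

1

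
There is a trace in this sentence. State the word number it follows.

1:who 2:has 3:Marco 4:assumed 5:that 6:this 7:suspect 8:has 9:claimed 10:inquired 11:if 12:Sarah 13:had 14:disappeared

9

The displaced element is "who" (word 1).
It is linked across 2 clause boundaries (that → Ø).
It functions as the subject of "inquired", so the gap sits immediately after word 9 ("claimed").
Base order: Marco has assumed that this suspect has claimed who inquired if Sarah had disappeared.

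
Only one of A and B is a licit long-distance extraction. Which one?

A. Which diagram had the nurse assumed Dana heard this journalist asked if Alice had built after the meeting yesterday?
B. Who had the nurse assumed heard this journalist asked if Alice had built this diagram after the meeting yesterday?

In A, the wh-phrase is extracted from inside a wh-island (introduced by "if"), which blocks movement.
In B, the extraction path crosses only that-complement boundaries, which are transparent.
So B is grammatical.

B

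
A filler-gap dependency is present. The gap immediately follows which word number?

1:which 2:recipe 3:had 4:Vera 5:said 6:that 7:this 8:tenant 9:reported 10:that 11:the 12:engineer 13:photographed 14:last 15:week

The displaced element is "which recipe" (word 2).
It is linked across 2 clause boundaries (that → that).
It functions as the direct object of "photographed", so the gap sits immediately after word 13 ("photographed").
Base order: Vera had said that this tenant reported that the engineer photographed which recipe last week.

13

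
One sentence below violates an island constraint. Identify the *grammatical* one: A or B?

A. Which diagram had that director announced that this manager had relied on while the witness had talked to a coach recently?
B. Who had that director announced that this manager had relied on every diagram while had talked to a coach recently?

In B, the wh-phrase is extracted from inside an adjunct island (introduced by "while"), which blocks movement.
In A, the extraction path crosses only that-complement boundaries, which are transparent.
So A is grammatical.

A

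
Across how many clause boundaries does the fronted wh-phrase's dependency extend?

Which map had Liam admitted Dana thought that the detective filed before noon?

"which map" is extracted from the object of "filed".
Boundaries crossed, outermost first: [Ø], [that] — 2 in total.

2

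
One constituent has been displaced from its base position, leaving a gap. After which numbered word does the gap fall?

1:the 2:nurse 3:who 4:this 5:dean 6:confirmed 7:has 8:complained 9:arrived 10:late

6

The displaced element is "the nurse" (word 2).
It is linked across 1 clause boundary (Ø).
It functions as the subject of "complained", so the gap sits immediately after word 6 ("confirmed").
Base order: This dean confirmed that the nurse has complained.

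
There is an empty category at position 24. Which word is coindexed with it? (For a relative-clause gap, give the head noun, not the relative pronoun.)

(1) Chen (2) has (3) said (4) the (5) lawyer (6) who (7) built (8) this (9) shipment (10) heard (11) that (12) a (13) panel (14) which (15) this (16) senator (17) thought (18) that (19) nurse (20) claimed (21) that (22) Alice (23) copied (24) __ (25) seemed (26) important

13

The gap at 24 is the object of "copied", inside a relative clause.
The relative pronoun is "which" (word 14); it is bound by the head noun immediately before it.
Its filler is the head noun "panel", at word 13.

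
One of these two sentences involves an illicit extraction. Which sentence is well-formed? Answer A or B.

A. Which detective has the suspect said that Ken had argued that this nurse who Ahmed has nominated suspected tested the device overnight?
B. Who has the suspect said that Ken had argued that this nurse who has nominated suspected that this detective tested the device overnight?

In B, the wh-phrase is extracted from inside a complex-NP island (relative clause) (introduced by "who"), which blocks movement.
In A, the extraction path crosses only that-complement boundaries, which are transparent.
So A is grammatical.

A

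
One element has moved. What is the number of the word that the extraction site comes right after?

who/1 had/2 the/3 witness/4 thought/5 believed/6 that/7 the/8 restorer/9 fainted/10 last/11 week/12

The displaced element is "who" (word 1).
It is linked across 1 clause boundary (Ø).
It functions as the subject of "believed", so the gap sits immediately after word 5 ("thought").
Base order: The witness had thought that who believed that the restorer fainted last week.

5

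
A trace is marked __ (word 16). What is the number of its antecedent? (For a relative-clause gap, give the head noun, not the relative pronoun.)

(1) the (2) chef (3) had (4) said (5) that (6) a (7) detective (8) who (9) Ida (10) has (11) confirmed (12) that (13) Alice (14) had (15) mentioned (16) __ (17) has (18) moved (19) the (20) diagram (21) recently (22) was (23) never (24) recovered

7

The gap at 16 is the subject of "moved", inside a relative clause.
The relative pronoun is "who" (word 8); it is bound by the head noun immediately before it.
Its filler is the head noun "detective", at word 7.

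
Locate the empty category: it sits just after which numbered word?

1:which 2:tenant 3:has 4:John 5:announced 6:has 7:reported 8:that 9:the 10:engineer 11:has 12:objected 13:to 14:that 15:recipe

The displaced element is "which tenant" (word 2).
It is linked across 1 clause boundary (Ø).
It functions as the subject of "reported", so the gap sits immediately after word 5 ("announced").
Base order: John has announced which tenant has reported that the engineer has objected to that recipe.

5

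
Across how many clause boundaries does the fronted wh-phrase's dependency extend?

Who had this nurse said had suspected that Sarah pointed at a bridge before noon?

1

"who" is extracted from the subject of "suspected".
Boundaries crossed, outermost first: [Ø] — 1 in total.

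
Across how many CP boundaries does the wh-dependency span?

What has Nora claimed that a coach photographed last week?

1

"what" is extracted from the object of "photographed".
Boundaries crossed, outermost first: [that] — 1 in total.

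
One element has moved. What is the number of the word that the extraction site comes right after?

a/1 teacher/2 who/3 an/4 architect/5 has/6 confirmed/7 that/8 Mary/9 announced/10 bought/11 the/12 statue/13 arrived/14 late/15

10

The displaced element is "a teacher" (word 2).
It is linked across 2 clause boundaries (that → Ø).
It functions as the subject of "bought", so the gap sits immediately after word 10 ("announced").
Base order: An architect has confirmed that Mary announced that a teacher bought the statue.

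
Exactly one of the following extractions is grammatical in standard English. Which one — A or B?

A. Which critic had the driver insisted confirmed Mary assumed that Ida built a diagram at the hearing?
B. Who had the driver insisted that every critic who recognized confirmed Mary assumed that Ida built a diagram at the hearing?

In B, the wh-phrase is extracted from inside a complex-NP island (relative clause) (introduced by "who"), which blocks movement.
In A, the extraction path crosses only that-complement boundaries, which are transparent.
So A is grammatical.

A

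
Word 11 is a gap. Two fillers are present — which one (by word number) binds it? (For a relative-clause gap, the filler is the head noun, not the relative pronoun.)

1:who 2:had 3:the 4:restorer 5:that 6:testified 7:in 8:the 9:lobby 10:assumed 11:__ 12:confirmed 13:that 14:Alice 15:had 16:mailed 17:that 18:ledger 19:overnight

1

The marked gap is the subject of "confirmed".
Its filler is the fronted wh-phrase "who", at word 1.
(The other dependency links word 4 to a gap after word 5.)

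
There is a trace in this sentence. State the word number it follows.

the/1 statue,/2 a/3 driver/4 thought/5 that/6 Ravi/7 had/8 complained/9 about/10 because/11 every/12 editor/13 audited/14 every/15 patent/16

10

The displaced element is "the statue" (word 2).
It is linked across 1 clause boundary (that).
It functions as the object of the preposition "about" of "complained", so the gap sits immediately after word 10 ("about").
Base order: A driver thought that Ravi had complained about the statue because every editor audited every patent.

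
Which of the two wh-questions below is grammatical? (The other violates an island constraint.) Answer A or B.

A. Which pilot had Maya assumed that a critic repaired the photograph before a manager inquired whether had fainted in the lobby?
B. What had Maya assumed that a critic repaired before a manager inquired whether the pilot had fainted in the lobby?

B

In A, the wh-phrase is extracted from inside an adjunct island (introduced by "before"), which blocks movement.
In B, the extraction path crosses only that-complement boundaries, which are transparent.
So B is grammatical.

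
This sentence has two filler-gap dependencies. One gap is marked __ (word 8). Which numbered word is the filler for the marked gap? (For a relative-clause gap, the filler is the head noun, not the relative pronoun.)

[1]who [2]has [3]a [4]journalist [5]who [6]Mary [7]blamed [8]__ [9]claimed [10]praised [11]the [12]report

The marked gap is inside the relative clause, the direct object of "blamed".
Its filler is the head noun "journalist" (via "who"), at word 4.
(The other dependency links word 1 to a gap after word 9.)

4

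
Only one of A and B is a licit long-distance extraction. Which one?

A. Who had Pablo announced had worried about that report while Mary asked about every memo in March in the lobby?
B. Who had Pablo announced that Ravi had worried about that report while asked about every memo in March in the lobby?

A

In B, the wh-phrase is extracted from inside an adjunct island (introduced by "while"), which blocks movement.
In A, the extraction path crosses only that-complement boundaries, which are transparent.
So A is grammatical.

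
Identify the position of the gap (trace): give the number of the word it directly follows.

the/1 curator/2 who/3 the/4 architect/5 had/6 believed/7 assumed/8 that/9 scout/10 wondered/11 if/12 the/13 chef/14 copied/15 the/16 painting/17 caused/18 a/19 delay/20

7

The displaced element is "the curator" (word 2).
It is linked across 1 clause boundary (Ø).
It functions as the subject of "assumed", so the gap sits immediately after word 7 ("believed").
Base order: The architect had believed that the curator assumed that scout wondered if the chef copied the painting.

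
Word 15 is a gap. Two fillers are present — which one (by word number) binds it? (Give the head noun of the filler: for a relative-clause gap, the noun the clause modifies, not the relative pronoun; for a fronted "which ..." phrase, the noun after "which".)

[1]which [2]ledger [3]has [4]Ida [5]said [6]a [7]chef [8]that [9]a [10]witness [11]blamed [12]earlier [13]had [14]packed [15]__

The marked gap is the direct object of "packed".
Its filler is the fronted wh-phrase "which ledger", at word 2.
(The other dependency links word 7 to a gap after word 11.)

2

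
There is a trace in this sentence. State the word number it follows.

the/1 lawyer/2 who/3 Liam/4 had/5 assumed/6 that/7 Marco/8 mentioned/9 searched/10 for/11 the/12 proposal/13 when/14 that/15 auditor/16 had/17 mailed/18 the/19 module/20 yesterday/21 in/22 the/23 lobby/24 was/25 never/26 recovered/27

The displaced element is "the lawyer" (word 2).
It is linked across 2 clause boundaries (that → Ø).
It functions as the subject of "searched", so the gap sits immediately after word 9 ("mentioned").
Base order: Liam had assumed that Marco mentioned that the lawyer searched for the proposal when that auditor had mailed the module yesterday in the lobby.

9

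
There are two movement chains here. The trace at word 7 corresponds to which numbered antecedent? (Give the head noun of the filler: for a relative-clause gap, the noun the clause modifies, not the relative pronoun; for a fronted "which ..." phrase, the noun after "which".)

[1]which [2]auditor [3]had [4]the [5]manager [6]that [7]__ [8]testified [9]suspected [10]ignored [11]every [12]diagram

The marked gap is inside the relative clause, the subject of "testified".
Its filler is the head noun "manager" (via "that"), at word 5.
(The other dependency links word 2 to a gap after word 9.)

5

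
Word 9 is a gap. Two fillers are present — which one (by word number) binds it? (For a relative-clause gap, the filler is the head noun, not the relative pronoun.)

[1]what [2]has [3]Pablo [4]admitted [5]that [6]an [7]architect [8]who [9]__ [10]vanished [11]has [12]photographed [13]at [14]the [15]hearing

The marked gap is inside the relative clause, the subject of "vanished".
Its filler is the head noun "architect" (via "who"), at word 7.
(The other dependency links word 1 to a gap after word 12.)

7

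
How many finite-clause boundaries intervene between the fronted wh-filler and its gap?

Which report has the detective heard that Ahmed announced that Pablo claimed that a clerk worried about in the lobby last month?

3

"which report" is extracted from the PP object of "worried".
Boundaries crossed, outermost first: [that], [that], [that] — 3 in total.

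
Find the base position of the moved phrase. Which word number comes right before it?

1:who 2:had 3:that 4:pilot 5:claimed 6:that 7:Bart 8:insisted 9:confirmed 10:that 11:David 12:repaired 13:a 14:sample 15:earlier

The displaced element is "who" (word 1).
It is linked across 2 clause boundaries (that → Ø).
It functions as the subject of "confirmed", so the gap sits immediately after word 8 ("insisted").
Base order: That pilot had claimed that Bart insisted that who confirmed that David repaired a sample earlier.

8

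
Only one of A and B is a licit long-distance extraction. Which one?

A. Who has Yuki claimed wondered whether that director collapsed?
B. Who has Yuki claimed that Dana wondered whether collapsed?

A

In B, the wh-phrase is extracted from inside a wh-island (introduced by "whether"), which blocks movement.
In A, the extraction path crosses only that-complement boundaries, which are transparent.
So A is grammatical.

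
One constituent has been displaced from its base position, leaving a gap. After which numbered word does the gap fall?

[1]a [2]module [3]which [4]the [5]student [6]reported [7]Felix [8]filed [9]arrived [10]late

The displaced element is "a module" (word 2).
It is linked across 1 clause boundary (Ø).
It functions as the direct object of "filed", so the gap sits immediately after word 8 ("filed").
Base order: The student reported Felix filed a module.

8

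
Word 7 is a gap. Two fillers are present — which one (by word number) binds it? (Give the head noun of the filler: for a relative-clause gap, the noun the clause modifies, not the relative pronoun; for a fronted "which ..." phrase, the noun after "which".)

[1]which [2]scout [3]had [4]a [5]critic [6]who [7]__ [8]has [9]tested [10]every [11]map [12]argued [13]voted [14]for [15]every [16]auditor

The marked gap is inside the relative clause, the subject of "tested".
Its filler is the head noun "critic" (via "who"), at word 5.
(The other dependency links word 2 to a gap after word 12.)

5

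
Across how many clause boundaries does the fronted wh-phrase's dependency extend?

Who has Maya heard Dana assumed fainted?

2

"who" is extracted from the subject of "fainted".
Boundaries crossed, outermost first: [Ø], [Ø] — 2 in total.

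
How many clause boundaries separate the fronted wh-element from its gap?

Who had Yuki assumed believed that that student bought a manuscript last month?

"who" is extracted from the subject of "believed".
Boundaries crossed, outermost first: [Ø] — 1 in total.

1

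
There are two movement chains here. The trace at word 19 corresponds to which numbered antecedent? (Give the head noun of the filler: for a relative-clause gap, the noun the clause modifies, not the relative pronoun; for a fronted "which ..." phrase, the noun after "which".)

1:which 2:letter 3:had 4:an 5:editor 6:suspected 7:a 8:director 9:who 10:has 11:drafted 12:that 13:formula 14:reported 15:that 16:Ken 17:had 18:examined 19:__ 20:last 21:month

2

The marked gap is the direct object of "examined".
Its filler is the fronted wh-phrase "which letter", at word 2.
(The other dependency links word 8 to a gap after word 9.)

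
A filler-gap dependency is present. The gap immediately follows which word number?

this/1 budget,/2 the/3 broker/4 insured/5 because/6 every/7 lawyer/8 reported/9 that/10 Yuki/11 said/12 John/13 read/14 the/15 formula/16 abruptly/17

The displaced element is "this budget" (word 2).
It functions as the direct object of "insured", so the gap sits immediately after word 5 ("insured").
Base order: The broker insured this budget because every lawyer reported that Yuki said John read the formula abruptly.

5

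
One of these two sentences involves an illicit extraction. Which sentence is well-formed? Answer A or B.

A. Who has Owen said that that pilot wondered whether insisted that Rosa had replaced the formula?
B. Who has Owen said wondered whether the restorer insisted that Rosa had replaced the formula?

In A, the wh-phrase is extracted from inside a wh-island (introduced by "whether"), which blocks movement.
In B, the extraction path crosses only that-complement boundaries, which are transparent.
So B is grammatical.

B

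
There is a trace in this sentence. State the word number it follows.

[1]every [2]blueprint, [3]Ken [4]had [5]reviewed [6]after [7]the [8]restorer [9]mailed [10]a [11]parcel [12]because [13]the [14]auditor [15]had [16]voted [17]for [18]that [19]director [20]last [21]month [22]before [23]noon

5

The displaced element is "every blueprint" (word 2).
It functions as the direct object of "reviewed", so the gap sits immediately after word 5 ("reviewed").
Base order: Ken had reviewed every blueprint after the restorer mailed a parcel because the auditor had voted for that director last month before noon.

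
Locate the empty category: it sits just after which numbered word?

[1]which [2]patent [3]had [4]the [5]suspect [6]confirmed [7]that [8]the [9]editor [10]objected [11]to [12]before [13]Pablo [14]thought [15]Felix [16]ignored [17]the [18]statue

11

The displaced element is "which patent" (word 2).
It is linked across 1 clause boundary (that).
It functions as the object of the preposition "to" of "objected", so the gap sits immediately after word 11 ("to").
Base order: The suspect had confirmed that the editor objected to which patent before Pablo thought Felix ignored the statue.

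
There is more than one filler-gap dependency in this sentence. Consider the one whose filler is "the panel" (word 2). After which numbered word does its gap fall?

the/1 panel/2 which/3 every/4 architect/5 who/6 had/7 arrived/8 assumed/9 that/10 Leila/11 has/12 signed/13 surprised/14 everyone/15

13

The displaced element is "the panel" (word 2).
It is linked across 1 clause boundary (that).
It functions as the direct object of "signed", so the gap sits immediately after word 13 ("signed").
Base order: Every architect who had arrived assumed that Leila has signed the panel.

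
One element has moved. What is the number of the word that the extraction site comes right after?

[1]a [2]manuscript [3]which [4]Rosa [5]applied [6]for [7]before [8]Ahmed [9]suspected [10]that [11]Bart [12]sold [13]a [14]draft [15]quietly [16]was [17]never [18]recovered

6

The displaced element is "a manuscript" (word 2).
It functions as the object of the preposition "for" of "applied", so the gap sits immediately after word 6 ("for").
Base order: Rosa applied for a manuscript before Ahmed suspected that Bart sold a draft quietly.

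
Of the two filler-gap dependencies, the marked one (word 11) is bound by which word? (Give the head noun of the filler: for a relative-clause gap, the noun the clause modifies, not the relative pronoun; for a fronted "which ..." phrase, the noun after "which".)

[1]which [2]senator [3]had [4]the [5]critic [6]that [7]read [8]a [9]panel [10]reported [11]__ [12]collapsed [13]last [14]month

2

The marked gap is the subject of "collapsed".
Its filler is the fronted wh-phrase "which senator", at word 2.
(The other dependency links word 5 to a gap after word 6.)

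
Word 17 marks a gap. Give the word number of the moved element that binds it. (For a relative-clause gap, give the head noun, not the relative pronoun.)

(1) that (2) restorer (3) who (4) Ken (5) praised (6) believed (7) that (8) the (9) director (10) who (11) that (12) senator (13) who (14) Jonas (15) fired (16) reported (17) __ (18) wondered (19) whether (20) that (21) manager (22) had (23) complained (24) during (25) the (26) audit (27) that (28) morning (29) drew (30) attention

The gap at 17 is the subject of "wondered", inside a relative clause.
The relative pronoun is "who" (word 10); it is bound by the head noun immediately before it.
Its filler is the head noun "director", at word 9.

9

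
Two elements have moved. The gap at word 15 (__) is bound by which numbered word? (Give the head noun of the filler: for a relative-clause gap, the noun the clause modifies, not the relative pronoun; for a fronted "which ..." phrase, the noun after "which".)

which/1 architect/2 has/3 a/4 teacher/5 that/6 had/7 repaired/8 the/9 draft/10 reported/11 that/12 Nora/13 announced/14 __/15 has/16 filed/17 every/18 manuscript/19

2

The marked gap is the subject of "filed".
Its filler is the fronted wh-phrase "which architect", at word 2.
(The other dependency links word 5 to a gap after word 6.)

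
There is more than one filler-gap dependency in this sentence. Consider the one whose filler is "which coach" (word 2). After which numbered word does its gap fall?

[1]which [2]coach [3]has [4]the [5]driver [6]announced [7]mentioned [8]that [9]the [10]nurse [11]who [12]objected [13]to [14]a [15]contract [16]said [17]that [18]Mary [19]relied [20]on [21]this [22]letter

The displaced element is "which coach" (word 2).
It is linked across 1 clause boundary (Ø).
It functions as the subject of "mentioned", so the gap sits immediately after word 6 ("announced").
Base order: The driver has announced which coach mentioned that the nurse who objected to a contract said that Mary relied on this letter.

6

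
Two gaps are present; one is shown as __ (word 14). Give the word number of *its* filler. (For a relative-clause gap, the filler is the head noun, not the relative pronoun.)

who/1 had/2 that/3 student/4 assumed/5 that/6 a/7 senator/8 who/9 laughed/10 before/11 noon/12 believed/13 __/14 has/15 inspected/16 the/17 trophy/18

1

The marked gap is the subject of "inspected".
Its filler is the fronted wh-phrase "who", at word 1.
(The other dependency links word 8 to a gap after word 9.)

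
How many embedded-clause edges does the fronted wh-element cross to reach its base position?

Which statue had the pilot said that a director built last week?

"which statue" is extracted from the object of "built".
Boundaries crossed, outermost first: [that] — 1 in total.

1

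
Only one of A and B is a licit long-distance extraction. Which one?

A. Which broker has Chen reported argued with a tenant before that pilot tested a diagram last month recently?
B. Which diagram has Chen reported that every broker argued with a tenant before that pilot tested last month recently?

In B, the wh-phrase is extracted from inside an adjunct island (introduced by "before"), which blocks movement.
In A, the extraction path crosses only that-complement boundaries, which are transparent.
So A is grammatical.

A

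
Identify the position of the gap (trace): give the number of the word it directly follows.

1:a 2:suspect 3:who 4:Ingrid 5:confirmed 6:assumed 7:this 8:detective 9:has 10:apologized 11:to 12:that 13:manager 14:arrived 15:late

The displaced element is "a suspect" (word 2).
It is linked across 1 clause boundary (Ø).
It functions as the subject of "assumed", so the gap sits immediately after word 5 ("confirmed").
Base order: Ingrid confirmed that a suspect assumed this detective has apologized to that manager.

5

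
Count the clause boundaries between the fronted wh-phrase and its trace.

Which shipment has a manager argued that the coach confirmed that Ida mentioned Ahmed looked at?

"which shipment" is extracted from the PP object of "looked".
Boundaries crossed, outermost first: [that], [that], [Ø] — 3 in total.

3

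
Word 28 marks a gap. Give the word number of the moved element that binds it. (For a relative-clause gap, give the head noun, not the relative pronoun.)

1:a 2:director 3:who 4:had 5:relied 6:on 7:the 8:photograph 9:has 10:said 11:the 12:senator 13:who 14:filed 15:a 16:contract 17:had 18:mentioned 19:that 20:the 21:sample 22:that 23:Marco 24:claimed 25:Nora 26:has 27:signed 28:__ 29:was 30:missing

The gap at 28 is the object of "signed", inside a relative clause.
The relative pronoun is "that" (word 22); it is bound by the head noun immediately before it.
Its filler is the head noun "sample", at word 21.

21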